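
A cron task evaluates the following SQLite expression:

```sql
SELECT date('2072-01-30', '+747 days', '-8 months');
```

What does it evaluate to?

2073-06-15

Applying '+747 days' to 2072-01-30: counting 747 days forward gives 2074-02-15.
Adding -8 months to 2074-02-15 gives 2073-06-15.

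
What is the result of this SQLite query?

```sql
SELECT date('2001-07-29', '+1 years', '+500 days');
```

2003-12-11

Adding +1 year to 2001-07-29 gives 2002-07-29.
Applying '+500 days' to 2002-07-29: counting 500 days forward gives 2003-12-11.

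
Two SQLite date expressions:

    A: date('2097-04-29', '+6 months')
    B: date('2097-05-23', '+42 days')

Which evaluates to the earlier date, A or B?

A = 2097-10-29.
B = 2097-07-04.
B is earlier.

B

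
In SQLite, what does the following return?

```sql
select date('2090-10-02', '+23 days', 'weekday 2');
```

Advancing 23 more days within October lands on 2090-10-25.
`weekday 2` advances to the next Tuesday; 2090-10-25 is a Wednesday, so it moves forward to 2090-10-31.

2090-10-31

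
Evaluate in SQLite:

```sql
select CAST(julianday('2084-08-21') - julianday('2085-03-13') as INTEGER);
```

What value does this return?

-204

10 days remain in August 2084 after the 21st (31 − 21).
Full months from September 2084 through February 2085 contribute their day counts.
Then 13 days into March 2085.
Total: 10 + 30 + 31 + 30 + 31 + 31 + 28 + 13 = 204.
The subtraction is earlier − later, so the result is −204 → -204.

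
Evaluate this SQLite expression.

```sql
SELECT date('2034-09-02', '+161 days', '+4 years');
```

2039-02-10

Applying '+161 days' to 2034-09-02: counting 161 days forward gives 2035-02-10.
Adding +4 years to 2035-02-10 gives 2039-02-10.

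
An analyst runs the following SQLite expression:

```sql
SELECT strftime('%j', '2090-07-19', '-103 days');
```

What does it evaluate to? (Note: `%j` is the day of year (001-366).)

097

First apply '-103 days': 2090-07-19 → 2090-04-07.
Day-of-year for 2090-04-07: days since 2090-01-01 inclusive = 97, zero-padded to 097.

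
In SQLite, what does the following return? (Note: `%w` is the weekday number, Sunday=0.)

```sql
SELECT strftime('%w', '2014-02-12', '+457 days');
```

5

First apply '+457 days': 2014-02-12 → 2015-05-15.
2015-05-15 is a Friday; with Sunday=0 that is 5.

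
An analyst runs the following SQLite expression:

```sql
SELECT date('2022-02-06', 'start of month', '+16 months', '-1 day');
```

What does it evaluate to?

`start of month` rewinds 2022-02-06 to 2022-02-01.
Adding +16 months to 2022-02-01 gives 2023-06-01.
Going back 1 day from 2023-06-01 reaches 2023-05-31 (last day of May, 31 days).

2023-05-31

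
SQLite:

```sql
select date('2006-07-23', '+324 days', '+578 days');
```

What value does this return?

2009-01-10

Applying '+324 days' to 2006-07-23: counting 324 days forward gives 2007-06-12.
Applying '+578 days' to 2007-06-12: counting 578 days forward gives 2009-01-10.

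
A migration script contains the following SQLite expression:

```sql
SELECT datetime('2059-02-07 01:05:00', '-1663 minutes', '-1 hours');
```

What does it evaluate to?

1663 minutes = 27h 43m; -1663 minutes from 2059-02-07 01:05:00 is 2059-02-05 21:22:00 (crosses midnight).
-1 hours from 2059-02-05 21:22:00 is 2059-02-05 20:22:00.

2059-02-05 20:22:00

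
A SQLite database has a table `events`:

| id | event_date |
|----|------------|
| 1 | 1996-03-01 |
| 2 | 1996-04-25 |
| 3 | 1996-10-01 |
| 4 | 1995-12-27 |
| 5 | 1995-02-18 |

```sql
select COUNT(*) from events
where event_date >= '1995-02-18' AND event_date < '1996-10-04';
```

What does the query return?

5

Rows in [1995-02-18, 1996-10-04): 1996-03-01, 1996-04-25, 1996-10-01, 1995-12-27, 1995-02-18 → 5 rows.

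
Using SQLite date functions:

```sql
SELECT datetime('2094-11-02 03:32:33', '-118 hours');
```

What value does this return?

2094-10-28 05:32:33

-118 hours from 2094-11-02 03:32:33 is 2094-10-28 05:32:33 (crosses midnight).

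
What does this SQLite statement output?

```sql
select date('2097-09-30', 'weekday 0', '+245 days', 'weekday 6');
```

`weekday 0` advances to the next Sunday; 2097-09-30 is a Monday, so it moves forward to 2097-10-06.
Applying '+245 days' to 2097-10-06: counting 245 days forward gives 2098-06-08.
`weekday 6` advances to the next Saturday; 2098-06-08 is a Sunday, so it moves forward to 2098-06-14.

2098-06-14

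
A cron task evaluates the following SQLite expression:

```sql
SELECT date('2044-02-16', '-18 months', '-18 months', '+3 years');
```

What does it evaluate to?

2044-02-16

Adding -18 months to 2044-02-16 gives 2042-08-16.
Adding -18 months to 2042-08-16 gives 2041-02-16.
Adding +3 years to 2041-02-16 gives 2044-02-16.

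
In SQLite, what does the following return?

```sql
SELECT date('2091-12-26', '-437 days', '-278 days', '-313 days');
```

2089-03-03

Applying '-437 days' to 2091-12-26: counting 437 days back gives 2090-10-15.
Applying '-278 days' to 2090-10-15: counting 278 days back gives 2090-01-10.
Applying '-313 days' to 2090-01-10: counting 313 days back gives 2089-03-03.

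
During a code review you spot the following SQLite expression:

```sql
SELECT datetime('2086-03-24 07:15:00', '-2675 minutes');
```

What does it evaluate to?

2086-03-22 10:40:00

2675 minutes = 44h 35m; -2675 minutes from 2086-03-24 07:15:00 is 2086-03-22 10:40:00 (crosses midnight).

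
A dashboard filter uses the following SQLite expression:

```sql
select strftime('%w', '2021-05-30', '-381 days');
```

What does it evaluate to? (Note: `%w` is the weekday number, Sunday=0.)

4

First apply '-381 days': 2021-05-30 → 2020-05-14.
2020-05-14 is a Thursday; with Sunday=0 that is 4.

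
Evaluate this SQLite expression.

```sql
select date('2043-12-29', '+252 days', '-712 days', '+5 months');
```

2043-02-25

Applying '+252 days' to 2043-12-29: counting 252 days forward gives 2044-09-06.
Applying '-712 days' to 2044-09-06: counting 712 days back gives 2042-09-25.
Adding +5 months to 2042-09-25 gives 2043-02-25.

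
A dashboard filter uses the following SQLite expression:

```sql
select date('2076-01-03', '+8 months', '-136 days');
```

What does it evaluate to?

2076-04-20

Adding +8 months to 2076-01-03 gives 2076-09-03.
Applying '-136 days' to 2076-09-03: counting 136 days back gives 2076-04-20.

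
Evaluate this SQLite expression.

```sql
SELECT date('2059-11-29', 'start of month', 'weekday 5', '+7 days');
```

2059-11-14

`start of month` rewinds 2059-11-29 to 2059-11-01.
`weekday 5` advances to the next Friday; 2059-11-01 is a Saturday, so it moves forward to 2059-11-07.
Advancing 7 more days within November lands on 2059-11-14.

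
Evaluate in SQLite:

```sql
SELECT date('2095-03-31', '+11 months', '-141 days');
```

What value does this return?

2095-10-13

Adding +11 months to 2095-03-31 targets 2096-02-31. February 2096 has only 29 days, so SQLite normalizes the 2-day overflow forward to 2096-03-02.
Applying '-141 days' to 2096-03-02: counting 141 days back gives 2095-10-13.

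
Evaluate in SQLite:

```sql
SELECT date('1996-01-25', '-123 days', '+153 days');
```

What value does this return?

1996-02-24

Applying '-123 days' to 1996-01-25: counting 123 days back gives 1995-09-24.
Applying '+153 days' to 1995-09-24: counting 153 days forward gives 1996-02-24.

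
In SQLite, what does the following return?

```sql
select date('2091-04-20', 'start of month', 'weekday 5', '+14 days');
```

2091-04-20

`start of month` rewinds 2091-04-20 to 2091-04-01.
`weekday 5` advances to the next Friday; 2091-04-01 is a Sunday, so it moves forward to 2091-04-06.
Advancing 14 more days within April lands on 2091-04-20.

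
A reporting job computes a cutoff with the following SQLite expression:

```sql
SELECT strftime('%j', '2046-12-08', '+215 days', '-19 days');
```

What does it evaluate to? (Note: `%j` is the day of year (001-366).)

First apply '+215 days', '-19 days': 2046-12-08 → 2047-06-22.
Day-of-year for 2047-06-22: days since 2047-01-01 inclusive = 173, zero-padded to 173.

173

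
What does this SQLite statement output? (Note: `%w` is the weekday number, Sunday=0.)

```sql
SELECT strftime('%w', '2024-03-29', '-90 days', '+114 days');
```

First apply '-90 days', '+114 days': 2024-03-29 → 2024-04-22.
2024-04-22 is a Monday; with Sunday=0 that is 1.

1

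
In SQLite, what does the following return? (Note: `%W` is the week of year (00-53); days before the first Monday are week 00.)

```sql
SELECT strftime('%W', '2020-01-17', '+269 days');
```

41

First apply '+269 days': 2020-01-17 → 2020-10-12.
2020-10-12 is a Monday. SQLite's %W counts Mondays since the year started; the result is 41.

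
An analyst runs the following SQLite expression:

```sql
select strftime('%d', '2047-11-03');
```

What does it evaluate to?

03

`%d` extracts the 2-digit day of month: 03.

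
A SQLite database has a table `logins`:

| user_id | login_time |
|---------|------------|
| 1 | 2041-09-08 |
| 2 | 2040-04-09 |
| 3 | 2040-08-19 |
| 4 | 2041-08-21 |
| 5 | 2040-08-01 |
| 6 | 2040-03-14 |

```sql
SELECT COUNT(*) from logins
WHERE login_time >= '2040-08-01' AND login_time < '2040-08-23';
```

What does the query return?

2

Rows in [2040-08-01, 2040-08-23): 2040-08-19, 2040-08-01 → 2 rows.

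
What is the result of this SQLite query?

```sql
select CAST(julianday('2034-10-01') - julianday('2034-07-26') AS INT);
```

5 days remain in July 2034 after the 26th (31 − 26).
August 2034: 31 days.
September 2034: 30 days.
Then 1 day into October 2034.
Total: 5 + 31 + 30 + 1 = 67.

67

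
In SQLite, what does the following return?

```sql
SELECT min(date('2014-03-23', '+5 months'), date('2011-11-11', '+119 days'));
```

date('2014-03-23', '+5 months') → 2014-08-23.
date('2011-11-11', '+119 days') → 2012-03-09.
Earlier of the two is 2012-03-09.

2012-03-09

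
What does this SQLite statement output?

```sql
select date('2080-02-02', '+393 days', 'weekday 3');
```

Applying '+393 days' to 2080-02-02: counting 393 days forward gives 2081-03-01.
`weekday 3` advances to the next Wednesday; 2081-03-01 is a Saturday, so it moves forward to 2081-03-05.

2081-03-05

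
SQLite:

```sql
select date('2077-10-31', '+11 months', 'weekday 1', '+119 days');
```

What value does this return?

2079-01-30

Adding +11 months to 2077-10-31 targets 2078-09-31. September 2078 has only 30 days, so SQLite normalizes the 1-day overflow forward to 2078-10-01.
`weekday 1` advances to the next Monday; 2078-10-01 is a Saturday, so it moves forward to 2078-10-03.
Applying '+119 days' to 2078-10-03: counting 119 days forward gives 2079-01-30.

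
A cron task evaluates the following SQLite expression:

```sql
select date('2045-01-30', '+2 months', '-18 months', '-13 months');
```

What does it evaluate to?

Adding +2 months to 2045-01-30 gives 2045-03-30.
Adding -18 months to 2045-03-30 gives 2043-09-30.
Adding -13 months to 2043-09-30 gives 2042-08-30.

2042-08-30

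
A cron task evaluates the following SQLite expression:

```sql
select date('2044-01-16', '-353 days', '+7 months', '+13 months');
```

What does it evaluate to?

Applying '-353 days' to 2044-01-16: counting 353 days back gives 2043-01-28.
Adding +7 months to 2043-01-28 gives 2043-08-28.
Adding +13 months to 2043-08-28 gives 2044-09-28.

2044-09-28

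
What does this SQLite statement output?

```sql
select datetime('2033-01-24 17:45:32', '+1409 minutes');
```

1409 minutes = 23h 29m; +1409 minutes from 2033-01-24 17:45:32 is 2033-01-25 17:14:32 (crosses midnight).

2033-01-25 17:14:32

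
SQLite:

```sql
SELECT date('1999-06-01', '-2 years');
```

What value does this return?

1997-06-01

Adding -2 years to 1999-06-01 gives 1997-06-01.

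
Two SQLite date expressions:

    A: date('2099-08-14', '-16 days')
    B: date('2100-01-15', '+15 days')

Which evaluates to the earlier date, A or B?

A

A = 2099-07-29.
B = 2100-01-30.
A is earlier.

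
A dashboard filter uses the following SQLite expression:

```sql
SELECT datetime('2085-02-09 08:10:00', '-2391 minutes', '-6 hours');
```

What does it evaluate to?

2085-02-07 10:19:00

2391 minutes = 39h 51m; -2391 minutes from 2085-02-09 08:10:00 is 2085-02-07 16:19:00 (crosses midnight).
-6 hours from 2085-02-07 16:19:00 is 2085-02-07 10:19:00.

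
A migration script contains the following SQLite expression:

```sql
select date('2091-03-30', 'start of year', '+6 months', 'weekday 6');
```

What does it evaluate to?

`start of year` rewinds 2091-03-30 to 2091-01-01.
Adding +6 months to 2091-01-01 gives 2091-07-01.
`weekday 6` advances to the next Saturday; 2091-07-01 is a Sunday, so it moves forward to 2091-07-07.

2091-07-07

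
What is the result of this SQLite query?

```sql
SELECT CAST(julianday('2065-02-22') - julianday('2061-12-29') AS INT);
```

1151

2 days remain in December 2061 after the 29th (31 − 29).
Full months from January 2062 through January 2065 contribute their day counts.
Then 22 days into February 2065.
Total: 2 + 31 + 28 + 31 + 30 + 31 + 30 + 31 + 31 + 30 + 31 + 30 + 31 + 31 + 28 + 31 + 30 + 31 + 30 + 31 + 31 + 30 + 31 + 30 + 31 + 31 + 29 + 31 + 30 + 31 + 30 + 31 + 31 + 30 + 31 + 30 + 31 + 31 + 22 = 1151.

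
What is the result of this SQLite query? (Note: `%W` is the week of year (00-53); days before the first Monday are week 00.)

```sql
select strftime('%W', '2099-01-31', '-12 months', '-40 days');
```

First apply '-12 months', '-40 days': 2099-01-31 → 2097-12-22.
2097-12-22 is a Sunday. SQLite's %W counts Mondays since the year started; the result is 50.

50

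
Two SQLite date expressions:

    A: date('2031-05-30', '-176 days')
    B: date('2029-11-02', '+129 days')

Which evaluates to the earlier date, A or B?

A = 2030-12-05.
B = 2030-03-11.
B is earlier.

B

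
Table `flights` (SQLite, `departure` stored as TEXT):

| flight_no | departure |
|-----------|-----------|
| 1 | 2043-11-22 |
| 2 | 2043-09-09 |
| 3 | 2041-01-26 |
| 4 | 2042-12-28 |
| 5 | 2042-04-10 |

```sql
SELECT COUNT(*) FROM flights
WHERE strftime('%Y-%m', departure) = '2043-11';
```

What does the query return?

Rows with year-month 2043-11: 2043-11-22 → 1.

1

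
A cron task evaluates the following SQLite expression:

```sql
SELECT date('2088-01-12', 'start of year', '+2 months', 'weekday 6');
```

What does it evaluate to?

`start of year` rewinds 2088-01-12 to 2088-01-01.
Adding +2 months to 2088-01-01 gives 2088-03-01.
`weekday 6` advances to the next Saturday; 2088-03-01 is a Monday, so it moves forward to 2088-03-06.

2088-03-06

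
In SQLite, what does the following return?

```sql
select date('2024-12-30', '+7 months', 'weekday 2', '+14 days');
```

Adding +7 months to 2024-12-30 gives 2025-07-30.
`weekday 2` advances to the next Tuesday; 2025-07-30 is a Wednesday, so it moves forward to 2025-08-05.
Advancing 14 more days within August lands on 2025-08-19.

2025-08-19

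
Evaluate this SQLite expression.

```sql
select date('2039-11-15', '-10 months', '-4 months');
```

2038-09-15

Adding -10 months to 2039-11-15 gives 2039-01-15.
Adding -4 months to 2039-01-15 gives 2038-09-15.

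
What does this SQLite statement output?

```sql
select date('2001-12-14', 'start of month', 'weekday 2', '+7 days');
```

`start of month` rewinds 2001-12-14 to 2001-12-01.
`weekday 2` advances to the next Tuesday; 2001-12-01 is a Saturday, so it moves forward to 2001-12-04.
Advancing 7 more days within December lands on 2001-12-11.

2001-12-11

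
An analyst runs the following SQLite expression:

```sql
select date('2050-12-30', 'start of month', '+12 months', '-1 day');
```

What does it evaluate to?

2051-11-30

`start of month` rewinds 2050-12-30 to 2050-12-01.
Adding +12 months to 2050-12-01 gives 2051-12-01.
Going back 1 day from 2051-12-01 reaches 2051-11-30 (last day of November, 30 days).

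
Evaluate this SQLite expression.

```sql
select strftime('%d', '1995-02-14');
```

14

`%d` extracts the 2-digit day of month: 14.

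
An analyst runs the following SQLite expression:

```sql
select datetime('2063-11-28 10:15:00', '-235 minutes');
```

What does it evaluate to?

235 minutes = 3h 55m; -235 minutes from 2063-11-28 10:15:00 is 2063-11-28 06:20:00.

2063-11-28 06:20:00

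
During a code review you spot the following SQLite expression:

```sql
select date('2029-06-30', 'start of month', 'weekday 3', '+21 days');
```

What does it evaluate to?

2029-06-27

`start of month` rewinds 2029-06-30 to 2029-06-01.
`weekday 3` advances to the next Wednesday; 2029-06-01 is a Friday, so it moves forward to 2029-06-06.
Advancing 21 more days within June lands on 2029-06-27.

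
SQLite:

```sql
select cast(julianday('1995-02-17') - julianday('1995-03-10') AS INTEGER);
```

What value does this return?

11 days remain in February 1995 after the 17th (28 − 17).
Then 10 days into March 1995.
Total: 11 + 10 = 21.
The subtraction is earlier − later, so the result is −21 → -21.

-21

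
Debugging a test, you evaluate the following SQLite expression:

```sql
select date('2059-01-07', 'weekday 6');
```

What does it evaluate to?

`weekday 6` advances to the next Saturday; 2059-01-07 is a Tuesday, so it moves forward to 2059-01-11.

2059-01-11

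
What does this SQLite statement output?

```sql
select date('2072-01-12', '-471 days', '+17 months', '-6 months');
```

2071-08-28

Applying '-471 days' to 2072-01-12: counting 471 days back gives 2070-09-28.
Adding +17 months to 2070-09-28 gives 2072-02-28.
Adding -6 months to 2072-02-28 gives 2071-08-28.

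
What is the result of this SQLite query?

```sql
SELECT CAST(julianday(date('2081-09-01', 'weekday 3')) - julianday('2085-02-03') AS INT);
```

-1249

`weekday 3` advances to the next Wednesday; 2081-09-01 is a Monday, so it moves forward to 2081-09-03.
27 days remain in September 2081 after the 3rd (30 − 3).
Full months from October 2081 through January 2085 contribute their day counts.
Then 3 days into February 2085.
Total: 27 + 31 + 30 + 31 + 31 + 28 + 31 + 30 + 31 + 30 + 31 + 31 + 30 + 31 + 30 + 31 + 31 + 28 + 31 + 30 + 31 + 30 + 31 + 31 + 30 + 31 + 30 + 31 + 31 + 29 + 31 + 30 + 31 + 30 + 31 + 31 + 30 + 31 + 30 + 31 + 31 + 3 = 1249.
The subtraction is earlier − later, so the result is −1249 → -1249.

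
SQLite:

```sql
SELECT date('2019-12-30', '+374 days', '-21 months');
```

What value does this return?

2019-04-07

Applying '+374 days' to 2019-12-30: counting 374 days forward gives 2021-01-07.
Adding -21 months to 2021-01-07 gives 2019-04-07.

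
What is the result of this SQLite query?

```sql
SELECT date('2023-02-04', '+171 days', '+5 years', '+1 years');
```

Applying '+171 days' to 2023-02-04: counting 171 days forward gives 2023-07-25.
Adding +5 years to 2023-07-25 gives 2028-07-25.
Adding +1 year to 2028-07-25 gives 2029-07-25.

2029-07-25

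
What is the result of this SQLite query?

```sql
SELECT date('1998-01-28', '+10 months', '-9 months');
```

Adding +10 months to 1998-01-28 gives 1998-11-28.
Adding -9 months to 1998-11-28 gives 1998-02-28.

1998-02-28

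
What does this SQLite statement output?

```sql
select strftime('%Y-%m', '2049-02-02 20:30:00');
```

2049-02

`%Y-%m` extracts the year-month: 2049-02.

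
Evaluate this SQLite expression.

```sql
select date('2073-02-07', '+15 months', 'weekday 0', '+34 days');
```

Adding +15 months to 2073-02-07 gives 2074-05-07.
`weekday 0` advances to the next Sunday; 2074-05-07 is a Monday, so it moves forward to 2074-05-13.
May 2074 has 31 days; 18 remain after the 13th, so 19 days reach 2074-06-01.
Advancing 15 more days within June lands on 2074-06-16.

2074-06-16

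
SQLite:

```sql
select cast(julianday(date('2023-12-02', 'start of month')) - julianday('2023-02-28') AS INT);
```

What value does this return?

`start of month` rewinds 2023-12-02 to 2023-12-01.
0 days remain in February 2023 after the 28th (28 − 28).
Full months from March 2023 through November 2023 contribute their day counts.
Then 1 day into December 2023.
Total: 0 + 31 + 30 + 31 + 30 + 31 + 31 + 30 + 31 + 30 + 1 = 276.

276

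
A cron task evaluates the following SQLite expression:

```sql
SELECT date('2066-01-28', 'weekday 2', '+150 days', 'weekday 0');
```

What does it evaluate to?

2066-07-04

`weekday 2` advances to the next Tuesday; 2066-01-28 is a Thursday, so it moves forward to 2066-02-02.
Applying '+150 days' to 2066-02-02: counting 150 days forward gives 2066-07-02.
`weekday 0` advances to the next Sunday; 2066-07-02 is a Friday, so it moves forward to 2066-07-04.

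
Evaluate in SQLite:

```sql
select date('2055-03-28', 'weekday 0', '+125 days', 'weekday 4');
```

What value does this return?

`weekday 0` advances to the next Sunday; 2055-03-28 is already a Sunday, so it stays at 2055-03-28.
Applying '+125 days' to 2055-03-28: counting 125 days forward gives 2055-07-31.
`weekday 4` advances to the next Thursday; 2055-07-31 is a Saturday, so it moves forward to 2055-08-05.

2055-08-05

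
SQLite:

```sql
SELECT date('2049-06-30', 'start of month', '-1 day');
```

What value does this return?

`start of month` rewinds 2049-06-30 to 2049-06-01.
Going back 1 day from 2049-06-01 reaches 2049-05-31 (last day of May, 31 days).

2049-05-31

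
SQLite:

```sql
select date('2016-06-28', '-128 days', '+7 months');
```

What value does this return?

Applying '-128 days' to 2016-06-28: counting 128 days back gives 2016-02-21.
Adding +7 months to 2016-02-21 gives 2016-09-21.

2016-09-21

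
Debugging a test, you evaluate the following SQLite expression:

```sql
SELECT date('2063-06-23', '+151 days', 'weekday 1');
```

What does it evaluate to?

Applying '+151 days' to 2063-06-23: counting 151 days forward gives 2063-11-21.
`weekday 1` advances to the next Monday; 2063-11-21 is a Wednesday, so it moves forward to 2063-11-26.

2063-11-26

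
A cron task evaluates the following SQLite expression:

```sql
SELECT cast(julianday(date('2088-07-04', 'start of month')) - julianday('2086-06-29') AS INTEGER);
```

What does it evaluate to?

`start of month` rewinds 2088-07-04 to 2088-07-01.
1 day remains in June 2086 after the 29th (30 − 29).
Full months from July 2086 through June 2088 contribute their day counts.
Then 1 day into July 2088.
Total: 1 + 31 + 31 + 30 + 31 + 30 + 31 + 31 + 28 + 31 + 30 + 31 + 30 + 31 + 31 + 30 + 31 + 30 + 31 + 31 + 29 + 31 + 30 + 31 + 30 + 1 = 733.

733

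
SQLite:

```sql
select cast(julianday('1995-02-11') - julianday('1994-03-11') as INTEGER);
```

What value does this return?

337

20 days remain in March 1994 after the 11th (31 − 11).
Full months from April 1994 through January 1995 contribute their day counts.
Then 11 days into February 1995.
Total: 20 + 30 + 31 + 30 + 31 + 31 + 30 + 31 + 30 + 31 + 31 + 11 = 337.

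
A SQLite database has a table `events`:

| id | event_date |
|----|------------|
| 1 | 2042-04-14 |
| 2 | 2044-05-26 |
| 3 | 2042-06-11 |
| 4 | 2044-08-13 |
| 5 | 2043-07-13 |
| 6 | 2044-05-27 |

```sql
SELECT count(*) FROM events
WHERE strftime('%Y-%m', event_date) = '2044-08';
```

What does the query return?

1

Rows with year-month 2044-08: 2044-08-13 → 1.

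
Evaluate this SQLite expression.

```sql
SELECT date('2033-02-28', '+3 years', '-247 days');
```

2035-06-26

Adding +3 years to 2033-02-28 gives 2036-02-28.
Applying '-247 days' to 2036-02-28: counting 247 days back gives 2035-06-26.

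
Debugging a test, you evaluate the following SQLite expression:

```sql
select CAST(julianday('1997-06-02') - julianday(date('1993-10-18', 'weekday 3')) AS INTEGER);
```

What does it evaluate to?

1321

`weekday 3` advances to the next Wednesday; 1993-10-18 is a Monday, so it moves forward to 1993-10-20.
11 days remain in October 1993 after the 20th (31 − 20).
Full months from November 1993 through May 1997 contribute their day counts.
Then 2 days into June 1997.
Total: 11 + 30 + 31 + 31 + 28 + 31 + 30 + 31 + 30 + 31 + 31 + 30 + 31 + 30 + 31 + 31 + 28 + 31 + 30 + 31 + 30 + 31 + 31 + 30 + 31 + 30 + 31 + 31 + 29 + 31 + 30 + 31 + 30 + 31 + 31 + 30 + 31 + 30 + 31 + 31 + 28 + 31 + 30 + 31 + 2 = 1321.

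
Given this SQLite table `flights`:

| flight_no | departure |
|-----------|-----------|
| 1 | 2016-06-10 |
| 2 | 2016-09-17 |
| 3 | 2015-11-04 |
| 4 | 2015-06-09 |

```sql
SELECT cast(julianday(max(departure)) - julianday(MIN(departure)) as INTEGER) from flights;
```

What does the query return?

MIN = 2015-06-09, MAX = 2016-09-17.
21 days remain in June 2015 after the 9th (30 − 9).
Full months from July 2015 through August 2016 contribute their day counts.
Then 17 days into September 2016.
Total: 21 + 31 + 31 + 30 + 31 + 30 + 31 + 31 + 29 + 31 + 30 + 31 + 30 + 31 + 31 + 17 = 466.

466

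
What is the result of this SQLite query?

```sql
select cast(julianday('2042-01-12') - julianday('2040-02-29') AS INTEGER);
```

0 days remain in February 2040 after the 29th (29 − 29).
Full months from March 2040 through December 2041 contribute their day counts.
Then 12 days into January 2042.
Total: 0 + 31 + 30 + 31 + 30 + 31 + 31 + 30 + 31 + 30 + 31 + 31 + 28 + 31 + 30 + 31 + 30 + 31 + 31 + 30 + 31 + 30 + 31 + 12 = 683.

683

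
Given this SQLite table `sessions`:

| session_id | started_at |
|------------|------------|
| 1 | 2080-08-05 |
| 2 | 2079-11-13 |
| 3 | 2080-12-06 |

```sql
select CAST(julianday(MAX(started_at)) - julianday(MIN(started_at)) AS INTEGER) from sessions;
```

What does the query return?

389

MIN = 2079-11-13, MAX = 2080-12-06.
17 days remain in November 2079 after the 13th (30 − 13).
Full months from December 2079 through November 2080 contribute their day counts.
Then 6 days into December 2080.
Total: 17 + 31 + 31 + 29 + 31 + 30 + 31 + 30 + 31 + 31 + 30 + 31 + 30 + 6 = 389.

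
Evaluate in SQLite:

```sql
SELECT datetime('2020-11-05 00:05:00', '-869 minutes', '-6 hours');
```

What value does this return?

869 minutes = 14h 29m; -869 minutes from 2020-11-05 00:05:00 is 2020-11-04 09:36:00 (crosses midnight).
-6 hours from 2020-11-04 09:36:00 is 2020-11-04 03:36:00.

2020-11-04 03:36:00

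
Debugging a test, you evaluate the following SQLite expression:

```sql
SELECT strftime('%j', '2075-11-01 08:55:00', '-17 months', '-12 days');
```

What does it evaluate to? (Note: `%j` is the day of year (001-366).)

First apply '-17 months', '-12 days': 2075-11-01 08:55:00 → 2074-05-20 08:55:00.
Day-of-year for 2074-05-20: days since 2074-01-01 inclusive = 140, zero-padded to 140.

140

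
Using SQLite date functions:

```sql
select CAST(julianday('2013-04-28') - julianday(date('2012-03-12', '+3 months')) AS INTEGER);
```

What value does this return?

320

Adding +3 months to 2012-03-12 gives 2012-06-12.
18 days remain in June 2012 after the 12th (30 − 12).
Full months from July 2012 through March 2013 contribute their day counts.
Then 28 days into April 2013.
Total: 18 + 31 + 31 + 30 + 31 + 30 + 31 + 31 + 28 + 31 + 28 = 320.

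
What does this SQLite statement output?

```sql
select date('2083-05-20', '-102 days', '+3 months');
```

Applying '-102 days' to 2083-05-20: counting 102 days back gives 2083-02-07.
Adding +3 months to 2083-02-07 gives 2083-05-07.

2083-05-07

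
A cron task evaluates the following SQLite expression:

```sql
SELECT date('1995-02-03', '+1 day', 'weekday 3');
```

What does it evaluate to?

1995-02-08

Advancing 1 more day within February lands on 1995-02-04.
`weekday 3` advances to the next Wednesday; 1995-02-04 is a Saturday, so it moves forward to 1995-02-08.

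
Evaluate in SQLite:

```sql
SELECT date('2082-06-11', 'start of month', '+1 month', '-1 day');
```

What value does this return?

2082-06-30

`start of month` rewinds 2082-06-11 to 2082-06-01.
Adding +1 month to 2082-06-01 gives 2082-07-01.
Going back 1 day from 2082-07-01 reaches 2082-06-30 (last day of June, 30 days).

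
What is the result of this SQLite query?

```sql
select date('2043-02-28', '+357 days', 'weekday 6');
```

Applying '+357 days' to 2043-02-28: counting 357 days forward gives 2044-02-20.
`weekday 6` advances to the next Saturday; 2044-02-20 is already a Saturday, so it stays at 2044-02-20.

2044-02-20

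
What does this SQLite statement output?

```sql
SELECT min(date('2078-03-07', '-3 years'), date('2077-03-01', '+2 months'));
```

2075-03-07

date('2078-03-07', '-3 years') → 2075-03-07.
date('2077-03-01', '+2 months') → 2077-05-01.
Earlier of the two is 2075-03-07.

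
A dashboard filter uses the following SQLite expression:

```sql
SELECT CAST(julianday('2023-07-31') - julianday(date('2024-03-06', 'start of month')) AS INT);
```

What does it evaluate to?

`start of month` rewinds 2024-03-06 to 2024-03-01.
0 days remain in July 2023 after the 31st (31 − 31).
Full months from August 2023 through February 2024 contribute their day counts.
Then 1 day into March 2024.
Total: 0 + 31 + 30 + 31 + 30 + 31 + 31 + 29 + 1 = 214.
The subtraction is earlier − later, so the result is −214 → -214.

-214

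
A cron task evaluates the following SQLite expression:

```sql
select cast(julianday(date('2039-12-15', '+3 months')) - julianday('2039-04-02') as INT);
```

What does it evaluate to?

Adding +3 months to 2039-12-15 gives 2040-03-15.
28 days remain in April 2039 after the 2nd (30 − 2).
Full months from May 2039 through February 2040 contribute their day counts.
Then 15 days into March 2040.
Total: 28 + 31 + 30 + 31 + 31 + 30 + 31 + 30 + 31 + 31 + 29 + 15 = 348.

348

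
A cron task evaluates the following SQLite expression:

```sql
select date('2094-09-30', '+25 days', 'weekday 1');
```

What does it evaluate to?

September 2094 has 30 days; 0 remain after the 30th, so 1 days reach 2094-10-01.
Advancing 24 more days within October lands on 2094-10-25.
`weekday 1` advances to the next Monday; 2094-10-25 is already a Monday, so it stays at 2094-10-25.

2094-10-25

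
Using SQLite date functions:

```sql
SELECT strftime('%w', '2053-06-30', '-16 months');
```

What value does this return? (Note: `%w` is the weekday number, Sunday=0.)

5

First apply '-16 months': 2053-06-30 → 2052-03-01.
2052-03-01 is a Friday; with Sunday=0 that is 5.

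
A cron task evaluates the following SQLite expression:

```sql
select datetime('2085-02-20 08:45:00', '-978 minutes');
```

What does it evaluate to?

2085-02-19 16:27:00

978 minutes = 16h 18m; -978 minutes from 2085-02-20 08:45:00 is 2085-02-19 16:27:00 (crosses midnight).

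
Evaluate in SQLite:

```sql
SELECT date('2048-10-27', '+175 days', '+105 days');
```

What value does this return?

2049-08-03

Applying '+175 days' to 2048-10-27: counting 175 days forward gives 2049-04-20.
Applying '+105 days' to 2049-04-20: counting 105 days forward gives 2049-08-03.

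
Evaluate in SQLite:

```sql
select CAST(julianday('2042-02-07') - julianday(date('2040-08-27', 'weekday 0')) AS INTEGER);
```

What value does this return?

`weekday 0` advances to the next Sunday; 2040-08-27 is a Monday, so it moves forward to 2040-09-02.
28 days remain in September 2040 after the 2nd (30 − 2).
Full months from October 2040 through January 2042 contribute their day counts.
Then 7 days into February 2042.
Total: 28 + 31 + 30 + 31 + 31 + 28 + 31 + 30 + 31 + 30 + 31 + 31 + 30 + 31 + 30 + 31 + 31 + 7 = 523.

523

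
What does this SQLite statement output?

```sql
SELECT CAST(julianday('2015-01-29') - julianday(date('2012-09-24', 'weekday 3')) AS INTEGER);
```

855

`weekday 3` advances to the next Wednesday; 2012-09-24 is a Monday, so it moves forward to 2012-09-26.
4 days remain in September 2012 after the 26th (30 − 26).
Full months from October 2012 through December 2014 contribute their day counts.
Then 29 days into January 2015.
Total: 4 + 31 + 30 + 31 + 31 + 28 + 31 + 30 + 31 + 30 + 31 + 31 + 30 + 31 + 30 + 31 + 31 + 28 + 31 + 30 + 31 + 30 + 31 + 31 + 30 + 31 + 30 + 31 + 29 = 855.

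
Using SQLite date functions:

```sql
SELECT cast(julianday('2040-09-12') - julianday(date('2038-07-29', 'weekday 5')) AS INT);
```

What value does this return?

775

`weekday 5` advances to the next Friday; 2038-07-29 is a Thursday, so it moves forward to 2038-07-30.
1 day remains in July 2038 after the 30th (31 − 30).
Full months from August 2038 through August 2040 contribute their day counts.
Then 12 days into September 2040.
Total: 1 + 31 + 30 + 31 + 30 + 31 + 31 + 28 + 31 + 30 + 31 + 30 + 31 + 31 + 30 + 31 + 30 + 31 + 31 + 29 + 31 + 30 + 31 + 30 + 31 + 31 + 12 = 775.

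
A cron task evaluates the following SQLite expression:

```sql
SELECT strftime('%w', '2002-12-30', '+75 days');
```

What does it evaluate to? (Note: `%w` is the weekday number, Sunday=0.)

First apply '+75 days': 2002-12-30 → 2003-03-15.
2003-03-15 is a Saturday; with Sunday=0 that is 6.

6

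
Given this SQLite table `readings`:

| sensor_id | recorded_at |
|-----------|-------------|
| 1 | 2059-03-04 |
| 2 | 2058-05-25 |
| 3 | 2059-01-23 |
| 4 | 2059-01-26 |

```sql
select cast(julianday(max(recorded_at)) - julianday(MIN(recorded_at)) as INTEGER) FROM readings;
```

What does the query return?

MIN = 2058-05-25, MAX = 2059-03-04.
6 days remain in May 2058 after the 25th (31 − 25).
Full months from June 2058 through February 2059 contribute their day counts.
Then 4 days into March 2059.
Total: 6 + 30 + 31 + 31 + 30 + 31 + 30 + 31 + 31 + 28 + 4 = 283.

283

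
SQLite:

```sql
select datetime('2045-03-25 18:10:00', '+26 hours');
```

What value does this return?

+26 hours from 2045-03-25 18:10:00 is 2045-03-26 20:10:00 (crosses midnight).

2045-03-26 20:10:00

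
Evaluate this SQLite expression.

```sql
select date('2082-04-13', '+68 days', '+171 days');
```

2082-12-08

Applying '+68 days' to 2082-04-13: counting 68 days forward gives 2082-06-20.
Applying '+171 days' to 2082-06-20: counting 171 days forward gives 2082-12-08.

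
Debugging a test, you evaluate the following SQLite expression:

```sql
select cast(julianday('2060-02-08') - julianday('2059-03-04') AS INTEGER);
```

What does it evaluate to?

27 days remain in March 2059 after the 4th (31 − 4).
Full months from April 2059 through January 2060 contribute their day counts.
Then 8 days into February 2060.
Total: 27 + 30 + 31 + 30 + 31 + 31 + 30 + 31 + 30 + 31 + 31 + 8 = 341.

341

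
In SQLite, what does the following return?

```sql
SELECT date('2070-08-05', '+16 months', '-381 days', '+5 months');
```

2071-04-19

Adding +16 months to 2070-08-05 gives 2071-12-05.
Applying '-381 days' to 2071-12-05: counting 381 days back gives 2070-11-19.
Adding +5 months to 2070-11-19 gives 2071-04-19.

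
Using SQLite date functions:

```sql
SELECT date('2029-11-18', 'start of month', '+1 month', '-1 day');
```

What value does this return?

`start of month` rewinds 2029-11-18 to 2029-11-01.
Adding +1 month to 2029-11-01 gives 2029-12-01.
Going back 1 day from 2029-12-01 reaches 2029-11-30 (last day of November, 30 days).

2029-11-30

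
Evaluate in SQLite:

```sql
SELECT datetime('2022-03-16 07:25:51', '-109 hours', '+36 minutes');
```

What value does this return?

-109 hours from 2022-03-16 07:25:51 is 2022-03-11 18:25:51 (crosses midnight).
+36 minutes from 2022-03-11 18:25:51 is 2022-03-11 19:01:51.

2022-03-11 19:01:51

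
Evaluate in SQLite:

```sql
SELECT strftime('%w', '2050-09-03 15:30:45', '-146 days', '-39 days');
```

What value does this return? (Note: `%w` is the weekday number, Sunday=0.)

First apply '-146 days', '-39 days': 2050-09-03 15:30:45 → 2050-03-02 15:30:45.
2050-03-02 is a Wednesday; with Sunday=0 that is 3.

3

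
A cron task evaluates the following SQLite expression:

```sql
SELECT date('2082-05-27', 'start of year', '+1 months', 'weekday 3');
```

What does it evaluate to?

`start of year` rewinds 2082-05-27 to 2082-01-01.
Adding +1 month to 2082-01-01 gives 2082-02-01.
`weekday 3` advances to the next Wednesday; 2082-02-01 is a Sunday, so it moves forward to 2082-02-04.

2082-02-04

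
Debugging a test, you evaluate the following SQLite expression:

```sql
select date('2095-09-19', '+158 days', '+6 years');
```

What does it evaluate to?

Applying '+158 days' to 2095-09-19: counting 158 days forward gives 2096-02-24.
Adding +6 years to 2096-02-24 gives 2102-02-24.

2102-02-24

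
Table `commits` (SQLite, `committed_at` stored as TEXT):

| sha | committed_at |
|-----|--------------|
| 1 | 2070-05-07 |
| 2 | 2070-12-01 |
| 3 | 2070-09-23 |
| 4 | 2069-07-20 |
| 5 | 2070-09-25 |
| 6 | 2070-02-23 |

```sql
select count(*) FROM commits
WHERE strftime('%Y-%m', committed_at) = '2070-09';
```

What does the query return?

2

Rows with year-month 2070-09: 2070-09-23, 2070-09-25 → 2.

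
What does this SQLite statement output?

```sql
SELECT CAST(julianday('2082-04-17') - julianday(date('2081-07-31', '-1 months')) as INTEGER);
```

290

Adding -1 month to 2081-07-31 targets 2081-06-31. June 2081 has only 30 days, so SQLite normalizes the 1-day overflow forward to 2081-07-01.
30 days remain in July 2081 after the 1st (31 − 1).
Full months from August 2081 through March 2082 contribute their day counts.
Then 17 days into April 2082.
Total: 30 + 31 + 30 + 31 + 30 + 31 + 31 + 28 + 31 + 17 = 290.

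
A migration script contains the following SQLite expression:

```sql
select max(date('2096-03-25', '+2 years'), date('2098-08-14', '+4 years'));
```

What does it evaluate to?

2102-08-14

date('2096-03-25', '+2 years') → 2098-03-25.
date('2098-08-14', '+4 years') → 2102-08-14.
Later of the two is 2102-08-14.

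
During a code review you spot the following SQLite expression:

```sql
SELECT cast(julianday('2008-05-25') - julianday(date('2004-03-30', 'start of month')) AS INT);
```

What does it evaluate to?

`start of month` rewinds 2004-03-30 to 2004-03-01.
30 days remain in March 2004 after the 1st (31 − 1).
Full months from April 2004 through April 2008 contribute their day counts.
Then 25 days into May 2008.
Total: 30 + 30 + 31 + 30 + 31 + 31 + 30 + 31 + 30 + 31 + 31 + 28 + 31 + 30 + 31 + 30 + 31 + 31 + 30 + 31 + 30 + 31 + 31 + 28 + 31 + 30 + 31 + 30 + 31 + 31 + 30 + 31 + 30 + 31 + 31 + 28 + 31 + 30 + 31 + 30 + 31 + 31 + 30 + 31 + 30 + 31 + 31 + 29 + 31 + 30 + 25 = 1546.

1546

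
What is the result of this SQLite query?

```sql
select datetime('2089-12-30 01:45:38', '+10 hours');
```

2089-12-30 11:45:38

+10 hours from 2089-12-30 01:45:38 is 2089-12-30 11:45:38.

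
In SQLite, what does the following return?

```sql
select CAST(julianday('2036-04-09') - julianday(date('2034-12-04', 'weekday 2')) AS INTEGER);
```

491

`weekday 2` advances to the next Tuesday; 2034-12-04 is a Monday, so it moves forward to 2034-12-05.
26 days remain in December 2034 after the 5th (31 − 5).
Full months from January 2035 through March 2036 contribute their day counts.
Then 9 days into April 2036.
Total: 26 + 31 + 28 + 31 + 30 + 31 + 30 + 31 + 31 + 30 + 31 + 30 + 31 + 31 + 29 + 31 + 9 = 491.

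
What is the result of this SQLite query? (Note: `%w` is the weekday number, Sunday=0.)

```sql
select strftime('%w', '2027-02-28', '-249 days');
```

First apply '-249 days': 2027-02-28 → 2026-06-24.
2026-06-24 is a Wednesday; with Sunday=0 that is 3.

3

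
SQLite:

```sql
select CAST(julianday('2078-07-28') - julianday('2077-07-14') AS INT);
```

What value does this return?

379

17 days remain in July 2077 after the 14th (31 − 14).
Full months from August 2077 through June 2078 contribute their day counts.
Then 28 days into July 2078.
Total: 17 + 31 + 30 + 31 + 30 + 31 + 31 + 28 + 31 + 30 + 31 + 30 + 28 = 379.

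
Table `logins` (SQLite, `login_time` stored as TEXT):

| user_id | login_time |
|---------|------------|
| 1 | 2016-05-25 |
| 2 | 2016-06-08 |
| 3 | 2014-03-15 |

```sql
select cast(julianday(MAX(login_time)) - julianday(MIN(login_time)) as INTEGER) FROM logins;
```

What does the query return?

816

MIN = 2014-03-15, MAX = 2016-06-08.
16 days remain in March 2014 after the 15th (31 − 15).
Full months from April 2014 through May 2016 contribute their day counts.
Then 8 days into June 2016.
Total: 16 + 30 + 31 + 30 + 31 + 31 + 30 + 31 + 30 + 31 + 31 + 28 + 31 + 30 + 31 + 30 + 31 + 31 + 30 + 31 + 30 + 31 + 31 + 29 + 31 + 30 + 31 + 8 = 816.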